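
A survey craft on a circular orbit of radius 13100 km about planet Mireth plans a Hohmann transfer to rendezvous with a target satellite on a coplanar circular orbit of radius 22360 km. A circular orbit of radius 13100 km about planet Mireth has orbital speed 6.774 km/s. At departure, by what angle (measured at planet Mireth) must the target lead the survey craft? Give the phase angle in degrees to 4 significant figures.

φ = 52.91°

From the circular-orbit relation v² = μ/r at r = 13100 km: μ = v²r = (6.774)² × 13100 = 6.01121×10^5 km³/s².
Semi-major axis of the transfer orbit: a_t = (13100 + 22360)/2 = 17730 km.
The half-period of the transfer ellipse is t = π√(a_t³/μ) = 9566.04 s.
The target's mean motion on its circular orbit is ω₂ = √(μ/r₂³) = 2.31885×10^-4 rad/s.
Angle swept by the target during transfer: ω₂·t = 2.2182 rad = 127.09°.
The survey craft traverses 180° on the transfer ellipse, so the target must lead by 180° − 127.09° = 52.91°.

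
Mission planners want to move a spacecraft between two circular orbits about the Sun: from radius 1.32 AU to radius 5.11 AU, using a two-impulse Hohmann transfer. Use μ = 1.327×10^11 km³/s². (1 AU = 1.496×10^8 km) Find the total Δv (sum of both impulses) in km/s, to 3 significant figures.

In km: r₁ = 1.32 × 1.496×10^8 = 1.97472×10^8 km; r₂ = 5.11 × 1.496×10^8 = 7.64456×10^8 km.
Semi-major axis of the transfer orbit: a_t = (1.97472×10^8 + 7.64456×10^8)/2 = 4.80964×10^8 km.
Circular speed at r₁: v₁ = √(μ/r₁) = √(1.327×10^11/1.97472×10^8) = 25.923 km/s.
Transfer-orbit speed at r₁ (vis-viva equation): v_p = √[μ(2/r₁ − 1/a_t)] = 32.682 km/s.
First burn Δv₁ = |v_p − v₁| = 6.759 km/s.
At r₂, v₂ = √(μ/r₂) = 13.175 km/s.
Transfer-orbit speed at r₂: v_a = √[μ(2/r₂ − 1/a_t)] = 8.4422 km/s.
Second burn Δv₂ = |v₂ − v_a| = 4.733 km/s.
Total Δv = Δv₁ + Δv₂ = 11.49 km/s.

Δv = 11.5 km/s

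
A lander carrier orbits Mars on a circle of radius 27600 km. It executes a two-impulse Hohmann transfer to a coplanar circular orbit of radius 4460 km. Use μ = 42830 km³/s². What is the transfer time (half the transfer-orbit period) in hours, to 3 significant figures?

t = 8.56 hours

Semi-major axis of the transfer orbit: a_t = (27600 + 4460)/2 = 16030 km.
Transfer time t = π√(a_t³/μ) = π√((16030)³ / 42830) = 30810 s.
Converting: 30810 s ÷ 3600 s/hour = 8.56 hours.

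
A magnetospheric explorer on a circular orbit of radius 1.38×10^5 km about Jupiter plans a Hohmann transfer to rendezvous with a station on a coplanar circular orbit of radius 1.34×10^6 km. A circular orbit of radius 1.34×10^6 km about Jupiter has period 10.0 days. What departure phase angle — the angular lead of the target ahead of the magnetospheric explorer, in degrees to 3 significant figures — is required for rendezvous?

From Kepler's third law T² = 4π²r³/μ at r = 1.34×10^6 km, T = 10.0 days = 10.0 × 86400 s = 8.640×10^5 s: μ = 4π²r³/T² = 1.27247×10^8 km³/s².
Semi-major axis of the transfer orbit: a_t = (1.380×10^5 + 1.340×10^6)/2 = 7.390×10^5 km.
The half-period of the transfer ellipse is t = π√(a_t³/μ) = 1.769266×10^5 s.
Target angular speed ω₂ = √(μ/r₂³) = 7.272205×10^-6 rad/s.
Angle swept by the target during transfer: ω₂·t = 1.2866 rad = 73.72°.
The magnetospheric explorer traverses 180° on the transfer ellipse, so the target must lead by 180° − 73.72° = 106°.

φ = 106°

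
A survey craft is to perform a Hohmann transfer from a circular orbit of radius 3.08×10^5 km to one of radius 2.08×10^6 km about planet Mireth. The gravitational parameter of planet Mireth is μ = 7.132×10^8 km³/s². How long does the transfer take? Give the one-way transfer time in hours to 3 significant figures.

t = 42.6 hours

Transfer-ellipse semi-major axis a_t = (r₁ + r₂)/2 = (3.080×10^5 + 2.080×10^6)/2 = 1.194×10^6 km.
Transfer time t = π√(a_t³/μ) = π√((1.194×10^6)³ / 7.132×10^8) = 1.535×10^5 s.
Converting: 1.535×10^5 s ÷ 3600 s/hour = 42.6 hours.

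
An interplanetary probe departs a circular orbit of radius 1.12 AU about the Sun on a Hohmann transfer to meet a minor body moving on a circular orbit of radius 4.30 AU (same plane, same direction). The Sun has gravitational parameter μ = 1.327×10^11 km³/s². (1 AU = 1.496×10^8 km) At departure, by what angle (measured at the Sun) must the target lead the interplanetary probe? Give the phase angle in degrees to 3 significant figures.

In km: r₁ = 1.12 × 1.496×10^8 = 1.67552×10^8 km; r₂ = 4.30 × 1.496×10^8 = 6.4328×10^8 km.
Semi-major axis of the transfer orbit: a_t = (1.67552×10^8 + 6.4328×10^8)/2 = 4.05416×10^8 km.
The half-period of the transfer ellipse is t = π√(a_t³/μ) = 7.0399×10^7 s.
The target's mean motion on its circular orbit is ω₂ = √(μ/r₂³) = 2.2327×10^-8 rad/s.
Angle swept by the target during transfer: ω₂·t = 1.5718 rad = 90.06°.
The interplanetary probe traverses 180° on the transfer ellipse, so the target must lead by 180° − 90.06° = 89.9°.

φ = 89.9°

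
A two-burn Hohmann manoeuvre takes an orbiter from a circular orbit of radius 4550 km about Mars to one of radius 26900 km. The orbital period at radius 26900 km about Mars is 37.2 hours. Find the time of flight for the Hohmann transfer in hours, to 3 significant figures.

From Kepler's third law T² = 4π²r³/μ at r = 26900 km, T = 37.2 hours = 37.2 × 3600 s = 1.3392×10^5 s: μ = 4π²r³/T² = 42847.5 km³/s².
Semi-major axis of the transfer orbit: a_t = (4550 + 26900)/2 = 15725 km.
Half the transfer-orbit period gives t = π√(a_t³/μ) = 29930 s.
Converting: 29930 s ÷ 3600 s/hour = 8.31 hours.

t = 8.31 hours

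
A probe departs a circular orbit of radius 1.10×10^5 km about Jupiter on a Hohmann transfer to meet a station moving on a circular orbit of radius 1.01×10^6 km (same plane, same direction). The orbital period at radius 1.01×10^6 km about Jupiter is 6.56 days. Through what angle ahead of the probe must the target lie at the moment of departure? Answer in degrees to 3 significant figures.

φ = 106°

From Kepler's third law T² = 4π²r³/μ at r = 1.01×10^6 km, T = 6.56 days = 6.56 × 86400 s = 5.66784×10^5 s: μ = 4π²r³/T² = 1.26616×10^8 km³/s².
The Hohmann ellipse has a_t = (r₁ + r₂)/2 = 5.600×10^5 km.
Transfer time t = π√(a_t³/μ) = 1.1700×10^5 s.
Target angular speed ω₂ = √(μ/r₂³) = 1.1086×10^-5 rad/s.
Angle swept by the target during transfer: ω₂·t = 1.297 rad = 74.31°.
Arrival is 180° from departure on the ellipse, so φ = 180° − 74.31° = 106°.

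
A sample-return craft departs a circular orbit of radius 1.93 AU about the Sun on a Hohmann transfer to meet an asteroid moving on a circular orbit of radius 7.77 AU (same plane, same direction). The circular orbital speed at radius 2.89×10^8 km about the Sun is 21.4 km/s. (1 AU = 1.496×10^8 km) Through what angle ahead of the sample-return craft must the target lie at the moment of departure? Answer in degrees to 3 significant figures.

From the circular-orbit relation v² = μ/r at r = 2.89×10^8 km: μ = v²r = (21.4)² × 2.89×10^8 = 1.32350×10^11 km³/s².
In km: r₁ = 1.93 × 1.496×10^8 = 2.88728×10^8 km; r₂ = 7.77 × 1.496×10^8 = 1.162392×10^9 km.
Transfer-ellipse semi-major axis a_t = (r₁ + r₂)/2 = (2.88728×10^8 + 1.162392×10^9)/2 = 7.2556×10^8 km.
Transfer time t = π√(a_t³/μ) = 1.6877×10^8 s.
The target's mean motion on its circular orbit is ω₂ = √(μ/r₂³) = 9.1798×10^-9 rad/s.
Angle swept by the target during transfer: ω₂·t = 1.5493 rad = 88.77°.
Arrival is 180° from departure on the ellipse, so φ = 180° − 88.77° = 91.2°.

φ = 91.2°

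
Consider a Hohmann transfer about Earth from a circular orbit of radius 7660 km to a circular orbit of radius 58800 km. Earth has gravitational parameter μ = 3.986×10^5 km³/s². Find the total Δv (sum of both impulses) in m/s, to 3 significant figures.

Δv = 3740 m/s

Semi-major axis of the transfer orbit: a_t = (7660 + 58800)/2 = 33230 km.
At r₁ the circular-orbit speed is v₁ = √(μ/r₁) = 7.214 km/s.
On the transfer ellipse at r₁, vis-viva equation gives v_p = √[μ(2/r₁ − 1/a_t)] = 9.596 km/s.
First burn Δv₁ = |v_p − v₁| = 2.382 km/s.
Circular speed at r₂: v₂ = √(μ/r₂) = 2.604 km/s.
Transfer-orbit speed at r₂: v_a = √[μ(2/r₂ − 1/a_t)] = 1.250 km/s.
Second burn Δv₂ = |v₂ − v_a| = 1.354 km/s.
Total Δv = Δv₁ + Δv₂ = 3.736 km/s.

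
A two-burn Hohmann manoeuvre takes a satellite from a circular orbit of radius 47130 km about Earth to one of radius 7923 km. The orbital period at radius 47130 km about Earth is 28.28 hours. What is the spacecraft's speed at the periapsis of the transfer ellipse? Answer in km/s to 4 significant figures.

v = 9.283 km/s

From Kepler's third law T² = 4π²r³/μ at r = 47130 km, T = 28.28 hours = 28.28 × 3600 s = 1.01808×10^5 s: μ = 4π²r³/T² = 3.98739×10^5 km³/s².
Transfer-ellipse semi-major axis a_t = (r₁ + r₂)/2 = (47130 + 7923)/2 = 27526.5 km.
At periapsis, r = 7923 km.
Applying v² = μ(2/r − 1/a_t): v = 9.283 km/s.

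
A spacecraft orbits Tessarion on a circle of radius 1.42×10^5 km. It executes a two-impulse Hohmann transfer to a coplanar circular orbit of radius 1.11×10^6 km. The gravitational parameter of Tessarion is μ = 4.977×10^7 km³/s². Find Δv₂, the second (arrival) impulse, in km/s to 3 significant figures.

Δv₂ = 3.51 km/s

The Hohmann ellipse has a_t = (r₁ + r₂)/2 = 6.260×10^5 km.
On the circular orbit at r = 1.110×10^6 km, v_c = √(μ/r) = 6.696 km/s.
Vis-viva on the transfer ellipse at r = 1.110×10^6 km gives v_t = √[μ(2/r − 1/a_t)] = 3.189 km/s.
Δv₂ = |v_t − v_c| = |3.189 − 6.696| = 3.507 km/s.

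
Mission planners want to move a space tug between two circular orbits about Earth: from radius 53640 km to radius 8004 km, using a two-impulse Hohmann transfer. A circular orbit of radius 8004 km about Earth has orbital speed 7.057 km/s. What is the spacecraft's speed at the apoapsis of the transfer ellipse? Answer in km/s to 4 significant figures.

From the circular-orbit relation v² = μ/r at r = 8004 km: μ = v²r = (7.057)² × 8004 = 3.98609×10^5 km³/s².
Semi-major axis of the transfer orbit: a_t = (53640 + 8004)/2 = 30822 km.
At apoapsis, r = 53640 km.
From the vis-viva equation, v = √[μ(2/r − 1/a_t)] = 1.389 km/s.

v = 1.389 km/s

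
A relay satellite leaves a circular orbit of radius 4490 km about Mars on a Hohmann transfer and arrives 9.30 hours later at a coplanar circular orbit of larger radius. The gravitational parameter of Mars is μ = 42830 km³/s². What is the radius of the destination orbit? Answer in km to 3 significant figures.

r₂ = 29400 km

Transfer time t = 9.30 hours = 33480 s, and t = π√(a_t³/μ).
So a_t = (μ t²/π²)^(1/3) = (42830 × (33480)² / π²)^(1/3) = 16944 km.
Since a_t = (r₁ + r₂)/2, r₂ = 2a_t − r₁ = 2×16944 − 4490 = 29398 km.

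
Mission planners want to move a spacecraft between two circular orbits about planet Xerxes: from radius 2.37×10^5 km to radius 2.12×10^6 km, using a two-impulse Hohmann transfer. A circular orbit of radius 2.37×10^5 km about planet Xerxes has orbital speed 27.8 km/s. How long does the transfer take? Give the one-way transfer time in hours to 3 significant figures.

From the circular-orbit relation v² = μ/r at r = 2.37×10^5 km: μ = v²r = (27.8)² × 2.37×10^5 = 1.83163×10^8 km³/s².
The Hohmann ellipse has a_t = (r₁ + r₂)/2 = 1.1785×10^6 km.
Half the transfer-orbit period gives t = π√(a_t³/μ) = 2.970×10^5 s.
Converting: 2.970×10^5 s ÷ 3600 s/hour = 82.5 hours.

t = 82.5 hours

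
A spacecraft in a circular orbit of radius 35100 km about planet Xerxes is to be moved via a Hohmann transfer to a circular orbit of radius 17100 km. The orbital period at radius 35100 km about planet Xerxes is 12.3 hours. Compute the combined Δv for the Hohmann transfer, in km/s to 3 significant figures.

Δv = 2.09 km/s

From Kepler's third law T² = 4π²r³/μ at r = 35100 km, T = 12.3 hours = 12.3 × 3600 s = 44280 s: μ = 4π²r³/T² = 8.70695×10^5 km³/s².
Semi-major axis of the transfer orbit: a_t = (35100 + 17100)/2 = 26100 km.
At r₁ the circular-orbit speed is v₁ = √(μ/r₁) = 4.9806 km/s.
On the transfer ellipse at r₁, v² = μ(2/r − 1/a) gives v_a = √[μ(2/r₁ − 1/a_t)] = 4.0314 km/s.
First burn Δv₁ = |v_a − v₁| = 0.9492 km/s.
Circular speed at r₂: v₂ = √(μ/r₂) = 7.136 km/s.
Transfer-orbit speed at r₂: v_p = √[μ(2/r₂ − 1/a_t)] = 8.275 km/s.
Second burn Δv₂ = |v₂ − v_p| = 1.139 km/s.
Δv = Δv₁ + Δv₂ = 0.9492 + 1.139 = 2.088 km/s.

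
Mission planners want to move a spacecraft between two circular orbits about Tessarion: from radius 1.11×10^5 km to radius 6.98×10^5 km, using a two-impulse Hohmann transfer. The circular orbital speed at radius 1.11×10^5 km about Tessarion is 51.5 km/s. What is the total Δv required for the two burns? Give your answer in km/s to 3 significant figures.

From the circular-orbit relation v² = μ/r at r = 1.11×10^5 km: μ = v²r = (51.5)² × 1.11×10^5 = 2.94400×10^8 km³/s².
The Hohmann ellipse has a_t = (r₁ + r₂)/2 = 4.045×10^5 km.
At r₁ the circular-orbit speed is v₁ = √(μ/r₁) = 51.50 km/s.
On the transfer ellipse at r₁, vis-viva equation gives v_p = √[μ(2/r₁ − 1/a_t)] = 67.65 km/s.
First burn Δv₁ = |v_p − v₁| = 16.15 km/s.
Circular speed at r₂: v₂ = √(μ/r₂) = 20.537 km/s.
Transfer-orbit speed at r₂: v_a = √[μ(2/r₂ − 1/a_t)] = 10.758 km/s.
Second burn Δv₂ = |v₂ − v_a| = 9.779 km/s.
Total Δv = Δv₁ + Δv₂ = 25.93 km/s.

Δv = 25.9 km/s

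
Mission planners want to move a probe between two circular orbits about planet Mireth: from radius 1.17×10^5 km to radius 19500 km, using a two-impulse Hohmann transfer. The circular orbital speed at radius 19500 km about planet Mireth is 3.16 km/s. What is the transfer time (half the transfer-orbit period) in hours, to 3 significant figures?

From the circular-orbit relation v² = μ/r at r = 19500 km: μ = v²r = (3.16)² × 19500 = 1.94719×10^5 km³/s².
Semi-major axis of the transfer orbit: a_t = (1.170×10^5 + 19500)/2 = 68250 km.
Transfer time t = π√(a_t³/μ) = π√((68250)³ / 1.94719×10^5) = 1.2694×10^5 s.
Converting: 1.2694×10^5 s ÷ 3600 s/hour = 35.3 hours.

t = 35.3 hours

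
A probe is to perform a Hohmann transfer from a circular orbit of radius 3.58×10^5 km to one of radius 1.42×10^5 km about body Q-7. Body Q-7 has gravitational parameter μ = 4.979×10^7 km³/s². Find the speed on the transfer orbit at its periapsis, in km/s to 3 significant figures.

Semi-major axis of the transfer orbit: a_t = (3.580×10^5 + 1.420×10^5)/2 = 2.500×10^5 km.
At periapsis, r = 1.420×10^5 km.
Applying v² = μ(2/r − 1/a_t): v = 22.41 km/s.

v = 22.4 km/s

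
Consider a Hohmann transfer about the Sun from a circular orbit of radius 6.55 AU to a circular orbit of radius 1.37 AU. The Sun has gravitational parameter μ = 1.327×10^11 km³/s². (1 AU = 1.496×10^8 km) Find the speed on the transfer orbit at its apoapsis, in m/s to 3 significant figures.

v = 6840 m/s

In km: r₁ = 6.55 × 1.496×10^8 = 9.7988×10^8 km; r₂ = 1.37 × 1.496×10^8 = 2.04952×10^8 km.
Transfer-ellipse semi-major axis a_t = (r₁ + r₂)/2 = (9.7988×10^8 + 2.04952×10^8)/2 = 5.92416×10^8 km.
The apoapsis of the transfer ellipse is at r = 9.7988×10^8 km.
From the vis-viva equation, v = √[μ(2/r − 1/a_t)] = 6.845 km/s.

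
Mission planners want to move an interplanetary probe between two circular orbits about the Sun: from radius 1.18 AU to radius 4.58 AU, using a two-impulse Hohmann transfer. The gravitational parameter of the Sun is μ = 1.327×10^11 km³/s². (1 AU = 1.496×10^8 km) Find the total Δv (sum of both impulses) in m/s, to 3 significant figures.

Δv = 12200 m/s

In km: r₁ = 1.18 × 1.496×10^8 = 1.76528×10^8 km; r₂ = 4.58 × 1.496×10^8 = 6.85168×10^8 km.
The Hohmann ellipse has a_t = (r₁ + r₂)/2 = 4.30848×10^8 km.
Circular speed at r₁: v₁ = √(μ/r₁) = √(1.327×10^11/1.76528×10^8) = 27.4176 km/s.
On the transfer ellipse at r₁, v² = μ(2/r − 1/a) gives v_p = √[μ(2/r₁ − 1/a_t)] = 34.5752 km/s.
First burn Δv₁ = |v_p − v₁| = 7.158 km/s.
Circular speed at r₂: v₂ = √(μ/r₂) = 13.917 km/s.
Transfer-orbit speed at r₂: v_a = √[μ(2/r₂ − 1/a_t)] = 8.9080 km/s.
Second burn Δv₂ = |v₂ − v_a| = 5.009 km/s.
Total Δv = Δv₁ + Δv₂ = 12.17 km/s.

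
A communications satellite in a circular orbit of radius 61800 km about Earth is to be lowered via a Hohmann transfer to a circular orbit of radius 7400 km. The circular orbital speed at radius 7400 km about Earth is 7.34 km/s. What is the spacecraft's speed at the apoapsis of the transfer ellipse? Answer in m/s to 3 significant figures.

v = 1170 m/s

From the circular-orbit relation v² = μ/r at r = 7400 km: μ = v²r = (7.34)² × 7400 = 3.98679×10^5 km³/s².
Semi-major axis of the transfer orbit: a_t = (61800 + 7400)/2 = 34600 km.
The apoapsis of the transfer ellipse is at r = 61800 km.
Vis-viva: v = √[μ(2/r − 1/a_t)] = √[3.98679×10^5 × (2/61800 − 1/34600)] = 1.175 km/s.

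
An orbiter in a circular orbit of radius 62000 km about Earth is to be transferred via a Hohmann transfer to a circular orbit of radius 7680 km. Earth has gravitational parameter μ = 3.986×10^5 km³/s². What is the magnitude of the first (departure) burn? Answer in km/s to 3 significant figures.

Δv₁ = 1.35 km/s

The Hohmann ellipse has a_t = (r₁ + r₂)/2 = 34840 km.
On the circular orbit at r = 62000 km, v_c = √(μ/r) = 2.5356 km/s.
Transfer-orbit speed at the same r (vis-viva, a = a_t): v_t = √[μ(2/r − 1/a_t)] = 1.1905 km/s.
Δv₁ = |v_t − v_c| = |1.1905 − 2.5356| = 1.345 km/s.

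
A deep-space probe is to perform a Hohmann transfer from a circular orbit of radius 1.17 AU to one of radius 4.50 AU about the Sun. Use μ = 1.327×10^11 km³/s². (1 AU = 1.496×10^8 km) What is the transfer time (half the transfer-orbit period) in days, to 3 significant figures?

In km: r₁ = 1.17 × 1.496×10^8 = 1.75032×10^8 km; r₂ = 4.50 × 1.496×10^8 = 6.732×10^8 km.
Transfer-ellipse semi-major axis a_t = (r₁ + r₂)/2 = (1.75032×10^8 + 6.732×10^8)/2 = 4.24116×10^8 km.
By Kepler's third law the transfer-orbit period is T = 2π√(a_t³/μ), so t = T/2 = 7.533×10^7 s.
Converting: 7.533×10^7 s ÷ 86400 s/day = 872 days.

t = 872 days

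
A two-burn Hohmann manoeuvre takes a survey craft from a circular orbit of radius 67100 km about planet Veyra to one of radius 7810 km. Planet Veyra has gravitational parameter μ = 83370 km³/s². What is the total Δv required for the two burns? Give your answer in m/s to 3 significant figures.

Transfer-ellipse semi-major axis a_t = (r₁ + r₂)/2 = (67100 + 7810)/2 = 37455 km.
Circular speed at r₁: v₁ = √(μ/r₁) = √(83370/67100) = 1.1147 km/s.
On the transfer ellipse at r₁, vis-viva equation gives v_a = √[μ(2/r₁ − 1/a_t)] = 0.50900 km/s.
First burn Δv₁ = |v_a − v₁| = 0.6057 km/s.
Circular speed at r₂: v₂ = √(μ/r₂) = 3.267 km/s.
Transfer-orbit speed at r₂: v_p = √[μ(2/r₂ − 1/a_t)] = 4.373 km/s.
Second burn Δv₂ = |v₂ − v_p| = 1.106 km/s.
Δv = Δv₁ + Δv₂ = 0.6057 + 1.106 = 1.712 km/s.

Δv = 1710 m/s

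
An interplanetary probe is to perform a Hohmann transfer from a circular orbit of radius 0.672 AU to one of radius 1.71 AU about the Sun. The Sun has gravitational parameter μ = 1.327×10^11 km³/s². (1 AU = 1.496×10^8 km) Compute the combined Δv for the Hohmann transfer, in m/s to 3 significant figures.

Δv = 12900 m/s

In km: r₁ = 0.672 × 1.496×10^8 = 1.005312×10^8 km; r₂ = 1.71 × 1.496×10^8 = 2.55816×10^8 km.
Transfer-ellipse semi-major axis a_t = (r₁ + r₂)/2 = (1.005312×10^8 + 2.55816×10^8)/2 = 1.781736×10^8 km.
At r₁ the circular-orbit speed is v₁ = √(μ/r₁) = 36.332 km/s.
On the transfer ellipse at r₁, vis-viva gives v_p = √[μ(2/r₁ − 1/a_t)] = 43.534 km/s.
First burn Δv₁ = |v_p − v₁| = 7.202 km/s.
Circular speed at r₂: v₂ = √(μ/r₂) = 22.776 km/s.
Transfer-orbit speed at r₂: v_a = √[μ(2/r₂ − 1/a_t)] = 17.108 km/s.
Second burn Δv₂ = |v₂ − v_a| = 5.668 km/s.
Δv = Δv₁ + Δv₂ = 7.202 + 5.668 = 12.87 km/s.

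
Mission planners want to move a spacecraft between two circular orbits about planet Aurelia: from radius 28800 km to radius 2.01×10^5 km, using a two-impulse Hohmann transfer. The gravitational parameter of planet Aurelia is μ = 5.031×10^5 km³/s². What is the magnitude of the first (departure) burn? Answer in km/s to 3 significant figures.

Δv₁ = 1.35 km/s

Semi-major axis of the transfer orbit: a_t = (28800 + 2.010×10^5)/2 = 1.149×10^5 km.
On the circular orbit at r = 28800 km, v_c = √(μ/r) = 4.180 km/s.
Transfer-orbit speed at the same r (vis-viva, a = a_t): v_t = √[μ(2/r − 1/a_t)] = 5.528 km/s.
Δv₁ = |v_t − v_c| = |5.528 − 4.180| = 1.348 km/s.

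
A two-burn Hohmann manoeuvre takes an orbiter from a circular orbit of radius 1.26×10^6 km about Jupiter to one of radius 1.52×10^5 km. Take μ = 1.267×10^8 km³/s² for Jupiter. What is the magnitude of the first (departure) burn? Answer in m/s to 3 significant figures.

Δv₁ = 5370 m/s

Semi-major axis of the transfer orbit: a_t = (1.260×10^6 + 1.520×10^5)/2 = 7.060×10^5 km.
On the circular orbit at r = 1.260×10^6 km, v_c = √(μ/r) = 10.028 km/s.
Transfer-orbit speed at the same r (vis-viva, a = a_t): v_t = √[μ(2/r − 1/a_t)] = 4.6529 km/s.
Δv₁ = |v_t − v_c| = |4.6529 − 10.028| = 5.375 km/s.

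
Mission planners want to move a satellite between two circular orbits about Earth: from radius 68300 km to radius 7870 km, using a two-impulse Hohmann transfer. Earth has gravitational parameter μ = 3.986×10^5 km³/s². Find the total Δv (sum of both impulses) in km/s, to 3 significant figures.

The Hohmann ellipse has a_t = (r₁ + r₂)/2 = 38085 km.
Circular speed at r₁: v₁ = √(μ/r₁) = √(3.986×10^5/68300) = 2.4158 km/s.
On the transfer ellipse at r₁, vis-viva equation gives v_a = √[μ(2/r₁ − 1/a_t)] = 1.0982 km/s.
First burn Δv₁ = |v_a − v₁| = 1.3176 km/s.
At r₂, v₂ = √(μ/r₂) = 7.11674 km/s.
Transfer-orbit speed at r₂: v_p = √[μ(2/r₂ − 1/a_t)] = 9.53048 km/s.
Second burn Δv₂ = |v₂ − v_p| = 2.4137 km/s.
Total Δv = Δv₁ + Δv₂ = 3.731 km/s.

Δv = 3.73 km/s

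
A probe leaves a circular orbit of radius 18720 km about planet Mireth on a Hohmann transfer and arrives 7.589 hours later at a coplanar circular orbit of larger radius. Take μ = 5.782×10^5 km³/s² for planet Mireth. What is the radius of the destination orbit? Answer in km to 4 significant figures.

Transfer time t = 7.589 hours = 27320.4 s, and t = π√(a_t³/μ).
So a_t = (μ t²/π²)^(1/3) = (5.782×10^5 × (27320.4)² / π²)^(1/3) = 35230 km.
Since a_t = (r₁ + r₂)/2, r₂ = 2a_t − r₁ = 2×35230 − 18720 = 51740 km.

r₂ = 51740 km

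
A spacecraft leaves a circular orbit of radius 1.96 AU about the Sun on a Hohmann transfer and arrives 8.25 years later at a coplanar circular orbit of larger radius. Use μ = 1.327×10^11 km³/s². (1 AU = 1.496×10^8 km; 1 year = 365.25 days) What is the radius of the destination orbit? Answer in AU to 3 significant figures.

In km: r₁ = 1.96 × 1.496×10^8 = 2.93216×10^8 km.
Transfer time t = 8.25 years × 365.25 × 86400 s = 2.603502×10^8 s, and t = π√(a_t³/μ).
So a_t = (μ t²/π²)^(1/3) = (1.327×10^11 × (2.603502×10^8)² / π²)^(1/3) = 9.6953×10^8 km.
Since a_t = (r₁ + r₂)/2, r₂ = 2a_t − r₁ = 2×9.6953×10^8 − 2.93216×10^8 = 1.645844×10^9 km.
In AU: r₂ = 1.645844×10^9 / 1.496×10^8 = 11.0 AU.

r₂ = 11.0 AU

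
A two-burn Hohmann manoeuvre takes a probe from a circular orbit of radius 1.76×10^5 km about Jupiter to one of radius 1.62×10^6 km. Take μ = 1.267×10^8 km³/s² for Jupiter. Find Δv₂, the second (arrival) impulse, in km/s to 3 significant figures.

Semi-major axis of the transfer orbit: a_t = (1.760×10^5 + 1.620×10^6)/2 = 8.980×10^5 km.
On the circular orbit at r = 1.620×10^6 km, v_c = √(μ/r) = 8.8436 km/s.
Vis-viva on the transfer ellipse at r = 1.620×10^6 km gives v_t = √[μ(2/r − 1/a_t)] = 3.9152 km/s.
Δv₂ = |v_t − v_c| = |3.9152 − 8.8436| = 4.928 km/s.

Δv₂ = 4.93 km/s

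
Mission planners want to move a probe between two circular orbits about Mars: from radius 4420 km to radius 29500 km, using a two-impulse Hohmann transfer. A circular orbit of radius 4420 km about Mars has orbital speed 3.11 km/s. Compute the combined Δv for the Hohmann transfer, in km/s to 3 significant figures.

From the circular-orbit relation v² = μ/r at r = 4420 km: μ = v²r = (3.11)² × 4420 = 42750.7 km³/s².
Semi-major axis of the transfer orbit: a_t = (4420 + 29500)/2 = 16960 km.
Circular speed at r₁: v₁ = √(μ/r₁) = √(42750.7/4420) = 3.1100 km/s.
On the transfer ellipse at r₁, vis-viva gives v_p = √[μ(2/r₁ − 1/a_t)] = 4.1016 km/s.
First burn Δv₁ = |v_p − v₁| = 0.9916 km/s.
At r₂, v₂ = √(μ/r₂) = 1.20382 km/s.
Transfer-orbit speed at r₂: v_a = √[μ(2/r₂ − 1/a_t)] = 0.614552 km/s.
Second burn Δv₂ = |v₂ − v_a| = 0.5893 km/s.
Δv = Δv₁ + Δv₂ = 0.9916 + 0.5893 = 1.581 km/s.

Δv = 1.58 km/s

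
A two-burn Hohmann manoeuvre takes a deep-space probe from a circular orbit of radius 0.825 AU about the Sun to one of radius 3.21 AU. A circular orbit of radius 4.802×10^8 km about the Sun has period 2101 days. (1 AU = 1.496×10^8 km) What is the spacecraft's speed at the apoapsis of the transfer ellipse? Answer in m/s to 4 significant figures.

From Kepler's third law T² = 4π²r³/μ at r = 4.802×10^8 km, T = 2101 days = 2101 × 86400 s = 1.815264×10^8 s: μ = 4π²r³/T² = 1.32662×10^11 km³/s².
In km: r₁ = 0.825 × 1.496×10^8 = 1.2342×10^8 km; r₂ = 3.21 × 1.496×10^8 = 4.80216×10^8 km.
Transfer-ellipse semi-major axis a_t = (r₁ + r₂)/2 = (1.2342×10^8 + 4.80216×10^8)/2 = 3.01818×10^8 km.
At apoapsis, r = 4.80216×10^8 km.
Applying v² = μ(2/r − 1/a_t): v = 10.63 km/s.

v = 10630 m/s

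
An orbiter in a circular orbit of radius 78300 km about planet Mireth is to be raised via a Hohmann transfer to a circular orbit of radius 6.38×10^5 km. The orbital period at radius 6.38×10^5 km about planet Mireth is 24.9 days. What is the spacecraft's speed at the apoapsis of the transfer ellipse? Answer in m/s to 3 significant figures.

From Kepler's third law T² = 4π²r³/μ at r = 6.38×10^5 km, T = 24.9 days = 24.9 × 86400 s = 2.15136×10^6 s: μ = 4π²r³/T² = 2.21511×10^6 km³/s².
The Hohmann ellipse has a_t = (r₁ + r₂)/2 = 3.5815×10^5 km.
The apoapsis of the transfer ellipse is at r = 6.380×10^5 km.
Vis-viva: v = √[μ(2/r − 1/a_t)] = √[2.21511×10^6 × (2/6.380×10^5 − 1/3.5815×10^5)] = 0.8712 km/s.

v = 871 m/s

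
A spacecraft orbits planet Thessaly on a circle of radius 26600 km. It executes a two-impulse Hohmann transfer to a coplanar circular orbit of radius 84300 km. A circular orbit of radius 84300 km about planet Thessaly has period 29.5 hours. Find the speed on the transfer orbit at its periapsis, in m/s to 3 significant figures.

v = 10900 m/s

From Kepler's third law T² = 4π²r³/μ at r = 84300 km, T = 29.5 hours = 29.5 × 3600 s = 1.062×10^5 s: μ = 4π²r³/T² = 2.09698×10^6 km³/s².
Transfer-ellipse semi-major axis a_t = (r₁ + r₂)/2 = (26600 + 84300)/2 = 55450 km.
At periapsis, r = 26600 km.
Applying v² = μ(2/r − 1/a_t): v = 10.95 km/s.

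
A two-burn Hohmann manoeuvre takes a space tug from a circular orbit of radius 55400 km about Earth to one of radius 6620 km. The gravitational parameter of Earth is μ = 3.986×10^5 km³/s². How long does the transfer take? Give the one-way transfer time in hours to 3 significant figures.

Transfer-ellipse semi-major axis a_t = (r₁ + r₂)/2 = (55400 + 6620)/2 = 31010 km.
By Kepler's third law the transfer-orbit period is T = 2π√(a_t³/μ), so t = T/2 = 27170 s.
Converting: 27170 s ÷ 3600 s/hour = 7.55 hours.

t = 7.55 hours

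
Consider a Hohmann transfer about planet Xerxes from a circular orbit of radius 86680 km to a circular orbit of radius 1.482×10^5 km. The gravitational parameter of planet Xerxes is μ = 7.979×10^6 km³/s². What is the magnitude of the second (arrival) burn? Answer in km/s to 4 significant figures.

Δv₂ = 1.034 km/s

Transfer-ellipse semi-major axis a_t = (r₁ + r₂)/2 = (86680 + 1.482×10^5)/2 = 1.1744×10^5 km.
On the circular orbit at r = 1.482×10^5 km, v_c = √(μ/r) = 7.338 km/s.
Transfer-orbit speed at the same r (vis-viva, a = a_t): v_t = √[μ(2/r − 1/a_t)] = 6.304 km/s.
Δv₂ = |v_t − v_c| = |6.304 − 7.338| = 1.034 km/s.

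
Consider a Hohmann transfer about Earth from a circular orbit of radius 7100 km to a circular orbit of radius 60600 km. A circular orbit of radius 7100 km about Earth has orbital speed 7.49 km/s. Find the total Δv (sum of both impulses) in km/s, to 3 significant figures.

From the circular-orbit relation v² = μ/r at r = 7100 km: μ = v²r = (7.49)² × 7100 = 3.98311×10^5 km³/s².
The Hohmann ellipse has a_t = (r₁ + r₂)/2 = 33850 km.
Circular speed at r₁: v₁ = √(μ/r₁) = √(3.98311×10^5/7100) = 7.49000 km/s.
Transfer-orbit speed at r₁ (v² = μ(2/r − 1/a)): v_p = √[μ(2/r₁ − 1/a_t)] = 10.0216 km/s.
First burn Δv₁ = |v_p − v₁| = 2.5316 km/s.
At r₂, v₂ = √(μ/r₂) = 2.56374 km/s.
Transfer-orbit speed at r₂: v_a = √[μ(2/r₂ − 1/a_t)] = 1.17415 km/s.
Second burn Δv₂ = |v₂ − v_a| = 1.3896 km/s.
Δv = Δv₁ + Δv₂ = 2.5316 + 1.3896 = 3.921 km/s.

Δv = 3.92 km/s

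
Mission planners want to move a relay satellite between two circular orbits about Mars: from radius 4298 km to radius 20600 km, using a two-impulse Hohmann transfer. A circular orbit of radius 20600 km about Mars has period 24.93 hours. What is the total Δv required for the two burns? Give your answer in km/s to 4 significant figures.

From Kepler's third law T² = 4π²r³/μ at r = 20600 km, T = 24.93 hours = 24.93 × 3600 s = 89748 s: μ = 4π²r³/T² = 42846.2 km³/s².
The Hohmann ellipse has a_t = (r₁ + r₂)/2 = 12449 km.
At r₁ the circular-orbit speed is v₁ = √(μ/r₁) = 3.1573 km/s.
Transfer-orbit speed at r₁ (vis-viva): v_p = √[μ(2/r₁ − 1/a_t)] = 4.0615 km/s.
First burn Δv₁ = |v_p − v₁| = 0.9042 km/s.
Circular speed at r₂: v₂ = √(μ/r₂) = 1.4422 km/s.
Transfer-orbit speed at r₂: v_a = √[μ(2/r₂ − 1/a_t)] = 0.84740 km/s.
Second burn Δv₂ = |v₂ − v_a| = 0.5948 km/s.
Total Δv = Δv₁ + Δv₂ = 1.499 km/s.

Δv = 1.499 km/s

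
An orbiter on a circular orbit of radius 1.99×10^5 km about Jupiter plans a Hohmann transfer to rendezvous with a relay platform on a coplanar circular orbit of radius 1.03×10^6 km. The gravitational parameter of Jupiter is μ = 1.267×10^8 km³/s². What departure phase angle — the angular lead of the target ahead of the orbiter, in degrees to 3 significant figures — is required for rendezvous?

φ = 97.1°

Transfer-ellipse semi-major axis a_t = (r₁ + r₂)/2 = (1.990×10^5 + 1.030×10^6)/2 = 6.145×10^5 km.
The half-period of the transfer ellipse is t = π√(a_t³/μ) = 1.34445×10^5 s.
Target angular speed ω₂ = √(μ/r₂³) = 1.07679×10^-5 rad/s.
Angle swept by the target during transfer: ω₂·t = 1.4477 rad = 82.947°.
The orbiter traverses 180° on the transfer ellipse, so the target must lead by 180° − 82.947° = 97.1°.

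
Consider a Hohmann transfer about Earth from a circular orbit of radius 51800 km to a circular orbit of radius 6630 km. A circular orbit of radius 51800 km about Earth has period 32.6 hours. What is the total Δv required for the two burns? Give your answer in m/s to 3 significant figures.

Δv = 4020 m/s

From Kepler's third law T² = 4π²r³/μ at r = 51800 km, T = 32.6 hours = 32.6 × 3600 s = 1.1736×10^5 s: μ = 4π²r³/T² = 3.98390×10^5 km³/s².
The Hohmann ellipse has a_t = (r₁ + r₂)/2 = 29215 km.
Circular speed at r₁: v₁ = √(μ/r₁) = √(3.98390×10^5/51800) = 2.773 km/s.
On the transfer ellipse at r₁, vis-viva gives v_a = √[μ(2/r₁ − 1/a_t)] = 1.321 km/s.
First burn Δv₁ = |v_a − v₁| = 1.452 km/s.
At r₂, v₂ = √(μ/r₂) = 7.7517 km/s.
Transfer-orbit speed at r₂: v_p = √[μ(2/r₂ − 1/a_t)] = 10.322 km/s.
Second burn Δv₂ = |v₂ − v_p| = 2.570 km/s.
Δv = Δv₁ + Δv₂ = 1.452 + 2.570 = 4.022 km/s.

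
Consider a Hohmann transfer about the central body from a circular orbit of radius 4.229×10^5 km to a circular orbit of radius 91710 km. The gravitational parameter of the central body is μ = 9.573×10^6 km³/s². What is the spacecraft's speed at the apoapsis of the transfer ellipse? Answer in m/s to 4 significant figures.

v = 2840 m/s

Semi-major axis of the transfer orbit: a_t = (4.229×10^5 + 91710)/2 = 2.57305×10^5 km.
At apoapsis, r = 4.229×10^5 km.
Vis-viva: v = √[μ(2/r − 1/a_t)] = √[9.573×10^6 × (2/4.229×10^5 − 1/2.57305×10^5)] = 2.840 km/s.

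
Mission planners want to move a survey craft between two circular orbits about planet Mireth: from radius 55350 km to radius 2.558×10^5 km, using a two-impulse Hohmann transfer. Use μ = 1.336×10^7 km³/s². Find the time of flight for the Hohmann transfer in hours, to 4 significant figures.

t = 14.65 hours

The Hohmann ellipse has a_t = (r₁ + r₂)/2 = 1.55575×10^5 km.
By Kepler's third law the transfer-orbit period is T = 2π√(a_t³/μ), so t = T/2 = 52740 s.
Converting: 52740 s ÷ 3600 s/hour = 14.65 hours.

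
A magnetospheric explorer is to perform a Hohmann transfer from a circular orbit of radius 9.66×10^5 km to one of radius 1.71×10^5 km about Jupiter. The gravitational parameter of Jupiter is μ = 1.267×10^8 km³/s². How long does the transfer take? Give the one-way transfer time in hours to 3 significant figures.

Transfer-ellipse semi-major axis a_t = (r₁ + r₂)/2 = (9.660×10^5 + 1.710×10^5)/2 = 5.685×10^5 km.
Half the transfer-orbit period gives t = π√(a_t³/μ) = 1.196×10^5 s.
Converting: 1.196×10^5 s ÷ 3600 s/hour = 33.2 hours.

t = 33.2 hours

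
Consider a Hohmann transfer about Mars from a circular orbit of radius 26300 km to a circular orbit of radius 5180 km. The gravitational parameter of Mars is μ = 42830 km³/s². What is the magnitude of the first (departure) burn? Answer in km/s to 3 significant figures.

Transfer-ellipse semi-major axis a_t = (r₁ + r₂)/2 = (26300 + 5180)/2 = 15740 km.
On the circular orbit at r = 26300 km, v_c = √(μ/r) = 1.276134 km/s.
Transfer-orbit speed at the same r (vis-viva, a = a_t): v_t = √[μ(2/r − 1/a_t)] = 0.7320802 km/s.
Δv₁ = |v_t − v_c| = |0.7320802 − 1.276134| = 0.5441 km/s.

Δv₁ = 0.544 km/s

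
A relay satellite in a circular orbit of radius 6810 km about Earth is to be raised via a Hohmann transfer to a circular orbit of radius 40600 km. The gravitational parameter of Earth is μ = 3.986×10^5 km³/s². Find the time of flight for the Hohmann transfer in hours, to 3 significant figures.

t = 5.04 hours

The Hohmann ellipse has a_t = (r₁ + r₂)/2 = 23705 km.
Transfer time t = π√(a_t³/μ) = π√((23705)³ / 3.986×10^5) = 18160 s.
Converting: 18160 s ÷ 3600 s/hour = 5.04 hours.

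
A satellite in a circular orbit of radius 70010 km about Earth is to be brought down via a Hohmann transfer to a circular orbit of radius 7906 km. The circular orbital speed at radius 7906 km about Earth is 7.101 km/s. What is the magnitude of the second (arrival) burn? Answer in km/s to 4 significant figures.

From the circular-orbit relation v² = μ/r at r = 7906 km: μ = v²r = (7.101)² × 7906 = 3.98654×10^5 km³/s².
Semi-major axis of the transfer orbit: a_t = (70010 + 7906)/2 = 38958 km.
Circular speed at r = 7906 km: v_c = √(μ/r) = 7.101 km/s.
Vis-viva on the transfer ellipse at r = 7906 km gives v_t = √[μ(2/r − 1/a_t)] = 9.519 km/s.
Δv₂ = |v_t − v_c| = |9.519 − 7.101| = 2.418 km/s.

Δv₂ = 2.418 km/s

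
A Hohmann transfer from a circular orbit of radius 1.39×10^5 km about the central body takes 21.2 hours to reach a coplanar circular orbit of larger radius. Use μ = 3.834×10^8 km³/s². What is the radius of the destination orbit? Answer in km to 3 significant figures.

r₂ = 1.08×10^6 km

Transfer time t = 21.2 hours = 76320 s, and t = π√(a_t³/μ).
So a_t = (μ t²/π²)^(1/3) = (3.834×10^8 × (76320)² / π²)^(1/3) = 6.0936×10^5 km.
Since a_t = (r₁ + r₂)/2, r₂ = 2a_t − r₁ = 2×6.0936×10^5 − 1.390×10^5 = 1.07972×10^6 km.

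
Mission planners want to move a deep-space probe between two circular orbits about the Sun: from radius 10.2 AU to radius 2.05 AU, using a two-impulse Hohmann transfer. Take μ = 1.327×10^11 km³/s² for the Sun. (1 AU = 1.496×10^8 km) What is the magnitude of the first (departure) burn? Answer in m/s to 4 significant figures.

Δv₁ = 3930 m/s

In km: r₁ = 10.2 × 1.496×10^8 = 1.52592×10^9 km; r₂ = 2.05 × 1.496×10^8 = 3.0668×10^8 km.
Semi-major axis of the transfer orbit: a_t = (1.52592×10^9 + 3.0668×10^8)/2 = 9.163×10^8 km.
On the circular orbit at r = 1.52592×10^9 km, v_c = √(μ/r) = 9.325 km/s.
Vis-viva on the transfer ellipse at r = 1.52592×10^9 km gives v_t = √[μ(2/r − 1/a_t)] = 5.395 km/s.
Δv₁ = |v_t − v_c| = |5.395 − 9.325| = 3.930 km/s.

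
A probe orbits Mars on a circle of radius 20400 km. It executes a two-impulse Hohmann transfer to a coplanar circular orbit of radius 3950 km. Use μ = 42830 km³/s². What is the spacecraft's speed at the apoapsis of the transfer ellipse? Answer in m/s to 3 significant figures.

Transfer-ellipse semi-major axis a_t = (r₁ + r₂)/2 = (20400 + 3950)/2 = 12175 km.
The apoapsis of the transfer ellipse is at r = 20400 km.
From the vis-viva equation, v = √[μ(2/r − 1/a_t)] = 0.8253 km/s.

v = 825 m/s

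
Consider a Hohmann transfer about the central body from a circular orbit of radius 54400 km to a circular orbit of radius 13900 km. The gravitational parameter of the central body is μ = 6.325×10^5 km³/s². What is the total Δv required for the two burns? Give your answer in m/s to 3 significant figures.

Δv = 3000 m/s

Transfer-ellipse semi-major axis a_t = (r₁ + r₂)/2 = (54400 + 13900)/2 = 34150 km.
Circular speed at r₁: v₁ = √(μ/r₁) = √(6.325×10^5/54400) = 3.4098 km/s.
On the transfer ellipse at r₁, vis-viva gives v_a = √[μ(2/r₁ − 1/a_t)] = 2.1754 km/s.
First burn Δv₁ = |v_a − v₁| = 1.2344 km/s.
At r₂, v₂ = √(μ/r₂) = 6.74564 km/s.
Transfer-orbit speed at r₂: v_p = √[μ(2/r₂ − 1/a_t)] = 8.51387 km/s.
Second burn Δv₂ = |v₂ − v_p| = 1.7682 km/s.
Total Δv = Δv₁ + Δv₂ = 3.003 km/s.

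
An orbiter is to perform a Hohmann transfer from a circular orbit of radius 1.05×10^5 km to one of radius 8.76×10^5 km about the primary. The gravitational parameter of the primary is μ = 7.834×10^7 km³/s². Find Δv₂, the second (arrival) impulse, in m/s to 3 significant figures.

The Hohmann ellipse has a_t = (r₁ + r₂)/2 = 4.905×10^5 km.
Circular speed at r = 8.760×10^5 km: v_c = √(μ/r) = 9.4567 km/s.
Transfer-orbit speed at the same r (vis-viva, a = a_t): v_t = √[μ(2/r − 1/a_t)] = 4.3754 km/s.
Δv₂ = |v_t − v_c| = |4.3754 − 9.4567| = 5.081 km/s.

Δv₂ = 5080 m/s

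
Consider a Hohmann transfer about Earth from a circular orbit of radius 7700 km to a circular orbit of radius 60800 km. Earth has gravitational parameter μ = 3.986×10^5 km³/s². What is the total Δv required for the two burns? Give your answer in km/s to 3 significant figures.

Δv = 3.74 km/s

Transfer-ellipse semi-major axis a_t = (r₁ + r₂)/2 = (7700 + 60800)/2 = 34250 km.
Circular speed at r₁: v₁ = √(μ/r₁) = √(3.986×10^5/7700) = 7.1949 km/s.
Transfer-orbit speed at r₁ (vis-viva equation): v_p = √[μ(2/r₁ − 1/a_t)] = 9.5862 km/s.
First burn Δv₁ = |v_p − v₁| = 2.3913 km/s.
At r₂, v₂ = √(μ/r₂) = 2.56045 km/s.
Transfer-orbit speed at r₂: v_a = √[μ(2/r₂ − 1/a_t)] = 1.21404 km/s.
Second burn Δv₂ = |v₂ − v_a| = 1.3464 km/s.
Δv = Δv₁ + Δv₂ = 2.3913 + 1.3464 = 3.738 km/s.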